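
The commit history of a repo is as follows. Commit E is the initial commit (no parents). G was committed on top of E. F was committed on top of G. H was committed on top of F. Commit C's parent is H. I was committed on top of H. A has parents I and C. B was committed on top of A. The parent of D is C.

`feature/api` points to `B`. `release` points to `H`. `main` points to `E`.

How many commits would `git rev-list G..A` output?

Reachable from A: {A, C, E, F, G, H, I}.
Reachable from G: {E, G}.
In A's history but not G's: {A, C, F, H, I} — 5 commits.

5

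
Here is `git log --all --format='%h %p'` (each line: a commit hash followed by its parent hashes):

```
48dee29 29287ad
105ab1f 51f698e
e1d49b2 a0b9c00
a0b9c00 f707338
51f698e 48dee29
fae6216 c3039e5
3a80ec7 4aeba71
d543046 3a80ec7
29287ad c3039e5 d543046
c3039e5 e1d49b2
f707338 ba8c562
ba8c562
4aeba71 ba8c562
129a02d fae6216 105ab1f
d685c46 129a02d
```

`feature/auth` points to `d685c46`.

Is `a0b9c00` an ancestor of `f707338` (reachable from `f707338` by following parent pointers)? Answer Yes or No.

Ancestors of f707338: {ba8c562, f707338}.
a0b9c00 is not in that set, so it is not an ancestor of f707338.

No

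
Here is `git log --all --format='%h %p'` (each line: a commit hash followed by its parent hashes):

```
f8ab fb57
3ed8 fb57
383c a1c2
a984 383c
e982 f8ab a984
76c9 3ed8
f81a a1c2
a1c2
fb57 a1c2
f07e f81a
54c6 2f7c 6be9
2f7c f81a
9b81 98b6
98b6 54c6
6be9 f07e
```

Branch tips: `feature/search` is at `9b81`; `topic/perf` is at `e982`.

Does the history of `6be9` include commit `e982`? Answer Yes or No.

Ancestors of 6be9: {6be9, a1c2, f07e, f81a}.
e982 is not in that set, so it is not an ancestor of 6be9.

No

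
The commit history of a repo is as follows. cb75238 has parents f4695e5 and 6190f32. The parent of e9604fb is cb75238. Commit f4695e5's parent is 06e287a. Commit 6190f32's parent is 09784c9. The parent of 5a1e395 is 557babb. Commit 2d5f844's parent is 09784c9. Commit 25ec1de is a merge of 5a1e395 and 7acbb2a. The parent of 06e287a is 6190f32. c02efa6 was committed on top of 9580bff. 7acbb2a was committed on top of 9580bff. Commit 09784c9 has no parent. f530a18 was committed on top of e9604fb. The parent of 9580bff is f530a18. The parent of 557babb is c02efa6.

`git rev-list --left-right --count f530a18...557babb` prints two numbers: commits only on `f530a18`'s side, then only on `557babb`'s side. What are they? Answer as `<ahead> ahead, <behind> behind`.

Reachable from f530a18: {06e287a, 09784c9, 6190f32, cb75238, e9604fb, f4695e5, f530a18}.
Reachable from 557babb: {06e287a, 09784c9, 557babb, 6190f32, 9580bff, c02efa6, cb75238, e9604fb, f4695e5, f530a18}.
Only in f530a18's history (ahead): {} — 0.
Only in 557babb's history (behind): {557babb, 9580bff, c02efa6} — 3.

0 ahead, 3 behind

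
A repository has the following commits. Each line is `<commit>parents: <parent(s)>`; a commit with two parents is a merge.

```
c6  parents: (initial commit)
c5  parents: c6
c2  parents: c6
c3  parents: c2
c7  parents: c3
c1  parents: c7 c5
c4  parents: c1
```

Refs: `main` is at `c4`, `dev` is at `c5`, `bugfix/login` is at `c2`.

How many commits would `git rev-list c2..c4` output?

Reachable from c4: {c1, c2, c3, c4, c5, c6, c7}.
Reachable from c2: {c2, c6}.
In c4's history but not c2's: {c1, c3, c4, c5, c7} — 5 commits.

5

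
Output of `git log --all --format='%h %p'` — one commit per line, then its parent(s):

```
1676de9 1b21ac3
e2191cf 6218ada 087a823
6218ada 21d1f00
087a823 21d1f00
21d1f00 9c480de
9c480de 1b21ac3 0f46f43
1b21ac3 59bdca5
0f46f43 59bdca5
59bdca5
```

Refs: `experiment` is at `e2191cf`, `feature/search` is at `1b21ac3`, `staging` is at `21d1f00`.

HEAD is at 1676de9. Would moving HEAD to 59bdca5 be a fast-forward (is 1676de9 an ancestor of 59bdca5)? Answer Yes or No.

No

A fast-forward from 1676de9 to 59bdca5 is possible iff 1676de9 is an ancestor of 59bdca5.
Ancestors of 59bdca5: {59bdca5}.
1676de9 is not among them, so fast-forward is not possible.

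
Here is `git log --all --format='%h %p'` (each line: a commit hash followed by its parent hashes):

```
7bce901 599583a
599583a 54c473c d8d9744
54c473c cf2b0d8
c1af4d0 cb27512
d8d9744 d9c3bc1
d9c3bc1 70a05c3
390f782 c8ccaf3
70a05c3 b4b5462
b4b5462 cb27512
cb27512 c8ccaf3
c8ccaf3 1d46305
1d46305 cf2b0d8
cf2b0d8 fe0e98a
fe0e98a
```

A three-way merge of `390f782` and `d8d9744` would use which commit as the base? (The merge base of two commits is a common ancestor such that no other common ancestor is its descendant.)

c8ccaf3

Ancestors of 390f782: {1d46305, 390f782, c8ccaf3, cf2b0d8, fe0e98a}.
Ancestors of d8d9744: {1d46305, 70a05c3, b4b5462, c8ccaf3, cb27512, cf2b0d8, d8d9744, d9c3bc1, fe0e98a}.
Common ancestors: {1d46305, c8ccaf3, cf2b0d8, fe0e98a}.
Among these, c8ccaf3 is not an ancestor of any other common ancestor — it is the merge base.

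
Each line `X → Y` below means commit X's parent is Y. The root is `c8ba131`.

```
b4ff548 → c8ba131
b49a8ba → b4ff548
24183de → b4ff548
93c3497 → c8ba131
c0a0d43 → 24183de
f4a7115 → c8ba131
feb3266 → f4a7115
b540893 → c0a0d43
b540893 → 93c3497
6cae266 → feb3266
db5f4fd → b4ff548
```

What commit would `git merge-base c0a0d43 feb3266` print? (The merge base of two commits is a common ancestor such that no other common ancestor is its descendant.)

c8ba131

Ancestors of c0a0d43: {24183de, b4ff548, c0a0d43, c8ba131}.
Ancestors of feb3266: {c8ba131, f4a7115, feb3266}.
Common ancestors: {c8ba131}.
The only common ancestor is c8ba131, so it is the merge base.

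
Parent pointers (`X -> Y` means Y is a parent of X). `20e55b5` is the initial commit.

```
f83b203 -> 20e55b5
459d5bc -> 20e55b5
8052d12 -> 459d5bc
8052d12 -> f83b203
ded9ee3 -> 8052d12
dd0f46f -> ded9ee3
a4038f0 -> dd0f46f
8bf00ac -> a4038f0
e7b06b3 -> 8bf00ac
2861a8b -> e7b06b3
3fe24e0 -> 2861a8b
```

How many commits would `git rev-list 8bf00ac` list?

Walking parent pointers from 8bf00ac: reachable set = {20e55b5, 459d5bc, 8052d12, 8bf00ac, a4038f0, dd0f46f, ded9ee3, f83b203}.
That is 8 commits.

8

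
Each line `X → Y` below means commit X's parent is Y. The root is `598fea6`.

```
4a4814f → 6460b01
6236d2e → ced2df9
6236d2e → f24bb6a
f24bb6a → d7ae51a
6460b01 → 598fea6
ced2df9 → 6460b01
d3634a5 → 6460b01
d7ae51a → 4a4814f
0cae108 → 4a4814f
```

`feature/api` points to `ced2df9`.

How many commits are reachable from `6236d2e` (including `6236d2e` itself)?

7

Walking parent pointers from 6236d2e: reachable set = {4a4814f, 598fea6, 6236d2e, 6460b01, ced2df9, d7ae51a, f24bb6a}.
That is 7 commits.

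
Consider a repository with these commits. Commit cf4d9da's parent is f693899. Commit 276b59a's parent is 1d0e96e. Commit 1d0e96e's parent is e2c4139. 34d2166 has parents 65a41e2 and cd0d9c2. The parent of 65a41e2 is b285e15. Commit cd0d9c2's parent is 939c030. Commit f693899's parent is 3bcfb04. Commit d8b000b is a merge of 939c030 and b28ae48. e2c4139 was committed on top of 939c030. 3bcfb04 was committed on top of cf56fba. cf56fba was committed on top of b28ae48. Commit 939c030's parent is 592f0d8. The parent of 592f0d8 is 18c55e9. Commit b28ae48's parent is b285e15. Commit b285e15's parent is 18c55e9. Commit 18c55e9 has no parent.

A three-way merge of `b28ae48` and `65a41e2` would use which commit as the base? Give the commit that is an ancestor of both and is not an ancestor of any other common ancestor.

b285e15

Ancestors of b28ae48: {18c55e9, b285e15, b28ae48}.
Ancestors of 65a41e2: {18c55e9, 65a41e2, b285e15}.
Common ancestors: {18c55e9, b285e15}.
Among these, b285e15 is not an ancestor of any other common ancestor — it is the merge base.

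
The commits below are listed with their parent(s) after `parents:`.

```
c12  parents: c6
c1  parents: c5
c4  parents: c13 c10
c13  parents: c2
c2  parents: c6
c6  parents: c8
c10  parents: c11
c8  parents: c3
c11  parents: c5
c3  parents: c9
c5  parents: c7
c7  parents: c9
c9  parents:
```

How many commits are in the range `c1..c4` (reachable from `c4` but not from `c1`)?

Reachable from c4: {c10, c11, c13, c2, c3, c4, c5, c6, c7, c8, c9}.
Reachable from c1: {c1, c5, c7, c9}.
In c4's history but not c1's: {c10, c11, c13, c2, c3, c4, c6, c8} — 8 commits.

8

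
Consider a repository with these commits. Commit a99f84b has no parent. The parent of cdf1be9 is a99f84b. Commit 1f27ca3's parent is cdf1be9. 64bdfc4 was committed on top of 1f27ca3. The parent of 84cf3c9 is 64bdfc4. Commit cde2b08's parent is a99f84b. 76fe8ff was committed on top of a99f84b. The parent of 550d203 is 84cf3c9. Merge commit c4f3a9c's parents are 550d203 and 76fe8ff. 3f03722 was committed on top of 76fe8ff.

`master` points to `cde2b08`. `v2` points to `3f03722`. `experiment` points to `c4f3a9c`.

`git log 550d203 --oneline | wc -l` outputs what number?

Walking parent pointers from 550d203: reachable set = {1f27ca3, 550d203, 64bdfc4, 84cf3c9, a99f84b, cdf1be9}.
That is 6 commits.

6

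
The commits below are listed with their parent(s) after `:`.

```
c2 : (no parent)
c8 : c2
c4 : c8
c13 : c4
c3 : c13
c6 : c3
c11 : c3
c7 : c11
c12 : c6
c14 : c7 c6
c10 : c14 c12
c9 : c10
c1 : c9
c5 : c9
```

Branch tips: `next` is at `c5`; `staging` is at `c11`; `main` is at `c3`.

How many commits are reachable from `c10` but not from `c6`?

Reachable from c10: {c10, c11, c12, c13, c14, c2, c3, c4, c6, c7, c8}.
Reachable from c6: {c13, c2, c3, c4, c6, c8}.
In c10's history but not c6's: {c10, c11, c12, c14, c7} — 5 commits.

5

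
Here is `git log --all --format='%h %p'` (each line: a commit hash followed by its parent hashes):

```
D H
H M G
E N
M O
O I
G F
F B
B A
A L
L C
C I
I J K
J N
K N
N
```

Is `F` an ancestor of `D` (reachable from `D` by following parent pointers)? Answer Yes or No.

Yes

Ancestors of D (commits reachable by following parents): {A, B, C, D, F, G, H, I, J, K, L, M, N, O}.
F is in that set, so it is an ancestor of D.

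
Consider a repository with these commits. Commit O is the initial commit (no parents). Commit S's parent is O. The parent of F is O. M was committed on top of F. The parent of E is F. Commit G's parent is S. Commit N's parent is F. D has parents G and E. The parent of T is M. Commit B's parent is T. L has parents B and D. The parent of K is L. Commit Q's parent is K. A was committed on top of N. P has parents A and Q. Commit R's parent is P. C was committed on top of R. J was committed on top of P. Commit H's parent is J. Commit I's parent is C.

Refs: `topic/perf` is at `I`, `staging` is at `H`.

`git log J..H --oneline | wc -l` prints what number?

Reachable from H: {A, B, D, E, F, G, H, J, K, L, M, N, O, P, Q, S, T}.
Reachable from J: {A, B, D, E, F, G, J, K, L, M, N, O, P, Q, S, T}.
In H's history but not J's: {H} — 1 commit.

1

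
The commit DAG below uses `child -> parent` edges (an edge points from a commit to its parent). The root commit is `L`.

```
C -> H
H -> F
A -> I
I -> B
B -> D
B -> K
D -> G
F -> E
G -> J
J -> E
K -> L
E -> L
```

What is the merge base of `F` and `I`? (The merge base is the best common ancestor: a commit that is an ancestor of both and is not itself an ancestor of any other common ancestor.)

E

Ancestors of F: {E, F, L}.
Ancestors of I: {B, D, E, G, I, J, K, L}.
Common ancestors: {E, L}.
Among these, E is not an ancestor of any other common ancestor — it is the merge base.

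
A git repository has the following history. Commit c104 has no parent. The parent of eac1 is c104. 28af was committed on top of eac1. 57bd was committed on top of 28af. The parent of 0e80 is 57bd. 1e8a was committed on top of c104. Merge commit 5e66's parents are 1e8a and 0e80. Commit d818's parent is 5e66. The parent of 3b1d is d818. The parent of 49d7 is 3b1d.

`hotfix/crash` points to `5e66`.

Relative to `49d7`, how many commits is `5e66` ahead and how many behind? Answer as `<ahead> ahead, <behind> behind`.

0 ahead, 3 behind

Reachable from 5e66: {0e80, 1e8a, 28af, 57bd, 5e66, c104, eac1}.
Reachable from 49d7: {0e80, 1e8a, 28af, 3b1d, 49d7, 57bd, 5e66, c104, d818, eac1}.
Only in 5e66's history (ahead): {} — 0.
Only in 49d7's history (behind): {3b1d, 49d7, d818} — 3.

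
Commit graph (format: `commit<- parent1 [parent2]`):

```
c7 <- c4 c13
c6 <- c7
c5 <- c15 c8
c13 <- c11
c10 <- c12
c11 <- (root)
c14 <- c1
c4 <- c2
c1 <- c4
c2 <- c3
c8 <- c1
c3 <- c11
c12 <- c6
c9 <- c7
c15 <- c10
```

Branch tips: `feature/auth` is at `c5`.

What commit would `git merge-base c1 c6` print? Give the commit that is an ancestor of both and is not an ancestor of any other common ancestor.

Ancestors of c1: {c1, c11, c2, c3, c4}.
Ancestors of c6: {c11, c13, c2, c3, c4, c6, c7}.
Common ancestors: {c11, c2, c3, c4}.
Among these, c4 is not an ancestor of any other common ancestor — it is the merge base.

c4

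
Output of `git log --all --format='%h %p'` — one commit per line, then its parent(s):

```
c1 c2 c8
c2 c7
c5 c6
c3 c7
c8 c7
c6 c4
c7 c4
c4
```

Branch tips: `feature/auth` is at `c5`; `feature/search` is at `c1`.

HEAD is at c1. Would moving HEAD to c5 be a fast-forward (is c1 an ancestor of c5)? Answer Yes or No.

No

A fast-forward from c1 to c5 is possible iff c1 is an ancestor of c5.
Ancestors of c5: {c4, c5, c6}.
c1 is not among them, so fast-forward is not possible.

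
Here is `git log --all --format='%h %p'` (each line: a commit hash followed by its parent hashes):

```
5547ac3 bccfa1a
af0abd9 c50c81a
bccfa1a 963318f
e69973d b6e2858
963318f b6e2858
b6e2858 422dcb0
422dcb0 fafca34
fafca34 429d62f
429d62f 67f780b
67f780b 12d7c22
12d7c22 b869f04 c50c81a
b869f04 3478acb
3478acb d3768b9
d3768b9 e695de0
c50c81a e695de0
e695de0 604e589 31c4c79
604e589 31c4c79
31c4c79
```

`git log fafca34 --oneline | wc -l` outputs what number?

11

Walking parent pointers from fafca34: reachable set = {12d7c22, 31c4c79, 3478acb, 429d62f, 604e589, 67f780b, b869f04, c50c81a, d3768b9, e695de0, fafca34}.
That is 11 commits.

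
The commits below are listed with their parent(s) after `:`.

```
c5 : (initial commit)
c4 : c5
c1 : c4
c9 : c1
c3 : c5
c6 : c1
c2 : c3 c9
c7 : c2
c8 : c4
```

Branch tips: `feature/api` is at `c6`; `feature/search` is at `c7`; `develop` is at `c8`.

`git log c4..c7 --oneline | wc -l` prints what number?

Reachable from c7: {c1, c2, c3, c4, c5, c7, c9}.
Reachable from c4: {c4, c5}.
In c7's history but not c4's: {c1, c2, c3, c7, c9} — 5 commits.

5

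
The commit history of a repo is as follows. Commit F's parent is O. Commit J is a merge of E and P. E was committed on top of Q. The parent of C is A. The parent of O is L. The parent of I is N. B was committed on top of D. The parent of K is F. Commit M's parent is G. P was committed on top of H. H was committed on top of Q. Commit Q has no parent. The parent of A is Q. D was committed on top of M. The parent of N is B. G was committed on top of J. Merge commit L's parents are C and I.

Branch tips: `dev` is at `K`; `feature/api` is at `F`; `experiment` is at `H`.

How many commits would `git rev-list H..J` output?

Reachable from J: {E, H, J, P, Q}.
Reachable from H: {H, Q}.
In J's history but not H's: {E, J, P} — 3 commits.

3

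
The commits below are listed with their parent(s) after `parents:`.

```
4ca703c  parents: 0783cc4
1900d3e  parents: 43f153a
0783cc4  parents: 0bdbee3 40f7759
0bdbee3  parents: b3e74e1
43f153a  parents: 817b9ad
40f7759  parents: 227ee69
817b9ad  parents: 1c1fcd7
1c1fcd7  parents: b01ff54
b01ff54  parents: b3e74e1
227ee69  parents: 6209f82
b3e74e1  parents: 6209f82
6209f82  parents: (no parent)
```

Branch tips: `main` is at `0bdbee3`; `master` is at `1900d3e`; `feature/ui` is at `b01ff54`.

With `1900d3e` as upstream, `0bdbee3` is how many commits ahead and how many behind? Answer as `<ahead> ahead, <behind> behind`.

1 ahead, 5 behind

Reachable from 0bdbee3: {0bdbee3, 6209f82, b3e74e1}.
Reachable from 1900d3e: {1900d3e, 1c1fcd7, 43f153a, 6209f82, 817b9ad, b01ff54, b3e74e1}.
Only in 0bdbee3's history (ahead): {0bdbee3} — 1.
Only in 1900d3e's history (behind): {1900d3e, 1c1fcd7, 43f153a, 817b9ad, b01ff54} — 5.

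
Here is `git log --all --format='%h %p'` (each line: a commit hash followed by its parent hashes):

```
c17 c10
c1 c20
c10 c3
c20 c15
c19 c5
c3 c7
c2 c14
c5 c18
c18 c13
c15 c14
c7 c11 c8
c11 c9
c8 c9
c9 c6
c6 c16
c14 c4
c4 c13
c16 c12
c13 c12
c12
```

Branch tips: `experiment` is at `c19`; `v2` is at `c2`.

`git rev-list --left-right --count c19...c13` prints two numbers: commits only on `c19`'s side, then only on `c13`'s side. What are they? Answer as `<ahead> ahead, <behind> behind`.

Reachable from c19: {c12, c13, c18, c19, c5}.
Reachable from c13: {c12, c13}.
Only in c19's history (ahead): {c18, c19, c5} — 3.
Only in c13's history (behind): {} — 0.

3 ahead, 0 behind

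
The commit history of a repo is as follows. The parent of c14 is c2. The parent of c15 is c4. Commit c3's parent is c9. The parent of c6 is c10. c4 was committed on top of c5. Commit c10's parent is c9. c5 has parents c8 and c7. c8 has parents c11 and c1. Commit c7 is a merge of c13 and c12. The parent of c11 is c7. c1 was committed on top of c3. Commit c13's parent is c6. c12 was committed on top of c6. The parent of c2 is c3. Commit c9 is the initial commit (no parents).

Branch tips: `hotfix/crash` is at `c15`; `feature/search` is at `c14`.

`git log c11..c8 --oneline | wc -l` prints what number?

3

Reachable from c8: {c1, c10, c11, c12, c13, c3, c6, c7, c8, c9}.
Reachable from c11: {c10, c11, c12, c13, c6, c7, c9}.
In c8's history but not c11's: {c1, c3, c8} — 3 commits.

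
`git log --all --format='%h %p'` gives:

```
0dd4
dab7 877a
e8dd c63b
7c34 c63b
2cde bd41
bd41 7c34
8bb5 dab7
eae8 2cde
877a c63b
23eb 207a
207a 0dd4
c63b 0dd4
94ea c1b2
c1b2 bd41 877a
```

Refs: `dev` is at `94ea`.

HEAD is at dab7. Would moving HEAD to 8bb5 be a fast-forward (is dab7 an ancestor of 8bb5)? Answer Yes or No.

Yes

A fast-forward from dab7 to 8bb5 is possible iff dab7 is an ancestor of 8bb5.
Ancestors of 8bb5: {0dd4, 877a, 8bb5, c63b, dab7}.
dab7 is among them, so fast-forward is possible.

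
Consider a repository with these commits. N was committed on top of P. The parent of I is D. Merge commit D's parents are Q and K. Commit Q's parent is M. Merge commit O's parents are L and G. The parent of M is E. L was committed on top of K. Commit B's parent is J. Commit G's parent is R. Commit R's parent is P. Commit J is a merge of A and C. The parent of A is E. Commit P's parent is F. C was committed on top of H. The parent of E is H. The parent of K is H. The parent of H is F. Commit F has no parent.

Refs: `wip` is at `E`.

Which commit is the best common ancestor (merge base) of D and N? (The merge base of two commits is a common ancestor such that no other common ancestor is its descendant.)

Ancestors of D: {D, E, F, H, K, M, Q}.
Ancestors of N: {F, N, P}.
Common ancestors: {F}.
The only common ancestor is F, so it is the merge base.

F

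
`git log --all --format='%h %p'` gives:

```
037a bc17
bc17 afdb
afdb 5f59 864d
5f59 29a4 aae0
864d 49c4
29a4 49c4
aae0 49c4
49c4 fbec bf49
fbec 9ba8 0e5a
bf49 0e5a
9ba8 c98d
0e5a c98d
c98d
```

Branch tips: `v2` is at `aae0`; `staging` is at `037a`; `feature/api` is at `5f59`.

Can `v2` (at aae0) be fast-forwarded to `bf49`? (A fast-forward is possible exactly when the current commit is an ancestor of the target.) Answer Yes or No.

No

A fast-forward from aae0 to bf49 is possible iff aae0 is an ancestor of bf49.
Ancestors of bf49: {0e5a, bf49, c98d}.
aae0 is not among them, so fast-forward is not possible.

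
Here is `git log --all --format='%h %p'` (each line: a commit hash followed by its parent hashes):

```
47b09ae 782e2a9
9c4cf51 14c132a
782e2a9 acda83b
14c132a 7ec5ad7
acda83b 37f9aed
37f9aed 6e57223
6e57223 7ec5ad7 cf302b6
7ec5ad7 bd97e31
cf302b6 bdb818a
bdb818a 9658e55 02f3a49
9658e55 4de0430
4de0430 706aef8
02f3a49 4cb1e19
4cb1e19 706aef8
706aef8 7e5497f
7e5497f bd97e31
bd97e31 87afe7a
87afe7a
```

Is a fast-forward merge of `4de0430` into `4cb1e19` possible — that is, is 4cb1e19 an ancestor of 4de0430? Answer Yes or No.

No

A fast-forward from 4cb1e19 to 4de0430 is possible iff 4cb1e19 is an ancestor of 4de0430.
Ancestors of 4de0430: {4de0430, 706aef8, 7e5497f, 87afe7a, bd97e31}.
4cb1e19 is not among them, so fast-forward is not possible.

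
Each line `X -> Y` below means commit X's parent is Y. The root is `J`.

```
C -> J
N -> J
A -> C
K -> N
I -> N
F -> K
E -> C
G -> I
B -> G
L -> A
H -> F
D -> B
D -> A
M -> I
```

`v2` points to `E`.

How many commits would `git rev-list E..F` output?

3

Reachable from F: {F, J, K, N}.
Reachable from E: {C, E, J}.
In F's history but not E's: {F, K, N} — 3 commits.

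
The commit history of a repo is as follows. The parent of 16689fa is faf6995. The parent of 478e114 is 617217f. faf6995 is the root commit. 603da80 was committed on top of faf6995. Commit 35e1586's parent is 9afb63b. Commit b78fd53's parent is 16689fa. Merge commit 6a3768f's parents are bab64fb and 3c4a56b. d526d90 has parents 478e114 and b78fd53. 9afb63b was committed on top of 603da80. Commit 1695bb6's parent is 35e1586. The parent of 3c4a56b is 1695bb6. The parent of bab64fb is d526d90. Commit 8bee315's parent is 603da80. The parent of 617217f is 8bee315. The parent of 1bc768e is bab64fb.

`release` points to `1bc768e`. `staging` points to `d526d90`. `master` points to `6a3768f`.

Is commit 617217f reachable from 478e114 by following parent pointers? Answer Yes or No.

Ancestors of 478e114 (commits reachable by following parents): {478e114, 603da80, 617217f, 8bee315, faf6995}.
617217f is in that set, so it is an ancestor of 478e114.

Yes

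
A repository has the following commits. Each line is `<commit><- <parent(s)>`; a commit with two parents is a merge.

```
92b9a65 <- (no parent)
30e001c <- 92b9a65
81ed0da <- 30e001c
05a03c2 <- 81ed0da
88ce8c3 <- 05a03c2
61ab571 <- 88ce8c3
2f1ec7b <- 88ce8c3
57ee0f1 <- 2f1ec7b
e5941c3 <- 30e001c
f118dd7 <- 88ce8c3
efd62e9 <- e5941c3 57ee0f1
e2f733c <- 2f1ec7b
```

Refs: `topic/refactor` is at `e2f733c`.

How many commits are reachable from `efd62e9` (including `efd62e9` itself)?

Walking parent pointers from efd62e9: reachable set = {05a03c2, 2f1ec7b, 30e001c, 57ee0f1, 81ed0da, 88ce8c3, 92b9a65, e5941c3, efd62e9}.
That is 9 commits.

9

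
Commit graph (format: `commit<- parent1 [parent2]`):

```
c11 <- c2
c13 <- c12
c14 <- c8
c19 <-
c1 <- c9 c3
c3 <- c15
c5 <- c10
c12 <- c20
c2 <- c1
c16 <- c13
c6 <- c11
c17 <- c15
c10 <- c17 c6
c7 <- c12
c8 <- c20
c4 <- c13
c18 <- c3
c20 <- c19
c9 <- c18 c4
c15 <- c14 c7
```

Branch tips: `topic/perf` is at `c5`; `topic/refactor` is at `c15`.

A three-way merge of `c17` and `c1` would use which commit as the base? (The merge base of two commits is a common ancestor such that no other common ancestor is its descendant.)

c15

Ancestors of c17: {c12, c14, c15, c17, c19, c20, c7, c8}.
Ancestors of c1: {c1, c12, c13, c14, c15, c18, c19, c20, c3, c4, c7, c8, c9}.
Common ancestors: {c12, c14, c15, c19, c20, c7, c8}.
Among these, c15 is not an ancestor of any other common ancestor — it is the merge base.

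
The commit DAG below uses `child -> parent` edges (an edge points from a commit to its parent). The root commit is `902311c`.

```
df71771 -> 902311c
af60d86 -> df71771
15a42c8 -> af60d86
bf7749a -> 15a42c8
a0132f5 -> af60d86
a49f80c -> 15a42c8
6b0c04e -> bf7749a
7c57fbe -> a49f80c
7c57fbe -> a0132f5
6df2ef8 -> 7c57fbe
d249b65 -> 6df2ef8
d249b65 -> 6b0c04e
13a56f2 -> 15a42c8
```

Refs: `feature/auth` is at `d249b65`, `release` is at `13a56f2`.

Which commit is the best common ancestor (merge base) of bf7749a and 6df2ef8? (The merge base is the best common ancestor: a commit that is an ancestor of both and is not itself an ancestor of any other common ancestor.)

15a42c8

Ancestors of bf7749a: {15a42c8, 902311c, af60d86, bf7749a, df71771}.
Ancestors of 6df2ef8: {15a42c8, 6df2ef8, 7c57fbe, 902311c, a0132f5, a49f80c, af60d86, df71771}.
Common ancestors: {15a42c8, 902311c, af60d86, df71771}.
Among these, 15a42c8 is not an ancestor of any other common ancestor — it is the merge base.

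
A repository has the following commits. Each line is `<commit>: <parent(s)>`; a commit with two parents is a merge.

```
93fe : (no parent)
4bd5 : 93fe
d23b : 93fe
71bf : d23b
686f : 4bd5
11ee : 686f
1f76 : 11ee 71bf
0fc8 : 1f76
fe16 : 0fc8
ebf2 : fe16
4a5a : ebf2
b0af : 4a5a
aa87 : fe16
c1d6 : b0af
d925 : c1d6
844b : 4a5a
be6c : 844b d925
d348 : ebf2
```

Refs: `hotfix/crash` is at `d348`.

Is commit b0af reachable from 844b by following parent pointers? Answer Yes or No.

No

Ancestors of 844b: {0fc8, 11ee, 1f76, 4a5a, 4bd5, 686f, 71bf, 844b, 93fe, d23b, ebf2, fe16}.
b0af is not in that set, so it is not an ancestor of 844b.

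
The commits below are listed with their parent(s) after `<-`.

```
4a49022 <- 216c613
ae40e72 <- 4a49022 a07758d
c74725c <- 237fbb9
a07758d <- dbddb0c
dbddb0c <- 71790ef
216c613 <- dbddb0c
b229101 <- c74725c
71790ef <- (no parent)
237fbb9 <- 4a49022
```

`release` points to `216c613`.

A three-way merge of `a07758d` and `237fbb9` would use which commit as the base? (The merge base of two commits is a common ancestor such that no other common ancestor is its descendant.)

dbddb0c

Ancestors of a07758d: {71790ef, a07758d, dbddb0c}.
Ancestors of 237fbb9: {216c613, 237fbb9, 4a49022, 71790ef, dbddb0c}.
Common ancestors: {71790ef, dbddb0c}.
Among these, dbddb0c is not an ancestor of any other common ancestor — it is the merge base.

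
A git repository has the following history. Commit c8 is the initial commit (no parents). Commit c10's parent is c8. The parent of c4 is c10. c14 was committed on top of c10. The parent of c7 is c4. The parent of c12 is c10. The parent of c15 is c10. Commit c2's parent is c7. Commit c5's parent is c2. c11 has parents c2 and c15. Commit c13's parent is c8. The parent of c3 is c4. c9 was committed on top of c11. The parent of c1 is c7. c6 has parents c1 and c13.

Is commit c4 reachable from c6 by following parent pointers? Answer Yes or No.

Ancestors of c6 (commits reachable by following parents): {c1, c10, c13, c4, c6, c7, c8}.
c4 is in that set, so it is an ancestor of c6.

Yes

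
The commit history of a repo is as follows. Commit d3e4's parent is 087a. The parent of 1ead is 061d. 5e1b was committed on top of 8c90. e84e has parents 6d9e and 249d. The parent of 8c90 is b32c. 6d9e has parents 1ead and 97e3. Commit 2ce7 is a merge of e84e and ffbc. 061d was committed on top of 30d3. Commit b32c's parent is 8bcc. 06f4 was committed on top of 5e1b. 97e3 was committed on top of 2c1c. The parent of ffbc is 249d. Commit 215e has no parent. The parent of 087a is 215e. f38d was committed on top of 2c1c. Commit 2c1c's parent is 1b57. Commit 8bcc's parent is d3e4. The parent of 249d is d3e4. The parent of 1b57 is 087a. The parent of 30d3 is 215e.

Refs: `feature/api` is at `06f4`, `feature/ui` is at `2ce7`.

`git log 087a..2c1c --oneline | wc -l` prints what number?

2

Reachable from 2c1c: {087a, 1b57, 215e, 2c1c}.
Reachable from 087a: {087a, 215e}.
In 2c1c's history but not 087a's: {1b57, 2c1c} — 2 commits.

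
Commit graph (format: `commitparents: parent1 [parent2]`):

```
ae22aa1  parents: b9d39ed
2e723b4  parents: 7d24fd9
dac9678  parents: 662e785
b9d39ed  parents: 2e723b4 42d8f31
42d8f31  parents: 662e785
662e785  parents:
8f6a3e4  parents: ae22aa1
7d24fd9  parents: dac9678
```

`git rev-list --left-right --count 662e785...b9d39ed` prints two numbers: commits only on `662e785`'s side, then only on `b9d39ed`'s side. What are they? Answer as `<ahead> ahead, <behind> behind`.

0 ahead, 5 behind

Reachable from 662e785: {662e785}.
Reachable from b9d39ed: {2e723b4, 42d8f31, 662e785, 7d24fd9, b9d39ed, dac9678}.
Only in 662e785's history (ahead): {} — 0.
Only in b9d39ed's history (behind): {2e723b4, 42d8f31, 7d24fd9, b9d39ed, dac9678} — 5.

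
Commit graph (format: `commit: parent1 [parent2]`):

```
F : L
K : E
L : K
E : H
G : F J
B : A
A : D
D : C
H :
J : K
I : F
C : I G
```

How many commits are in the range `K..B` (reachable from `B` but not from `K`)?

9

Reachable from B: {A, B, C, D, E, F, G, H, I, J, K, L}.
Reachable from K: {E, H, K}.
In B's history but not K's: {A, B, C, D, F, G, I, J, L} — 9 commits.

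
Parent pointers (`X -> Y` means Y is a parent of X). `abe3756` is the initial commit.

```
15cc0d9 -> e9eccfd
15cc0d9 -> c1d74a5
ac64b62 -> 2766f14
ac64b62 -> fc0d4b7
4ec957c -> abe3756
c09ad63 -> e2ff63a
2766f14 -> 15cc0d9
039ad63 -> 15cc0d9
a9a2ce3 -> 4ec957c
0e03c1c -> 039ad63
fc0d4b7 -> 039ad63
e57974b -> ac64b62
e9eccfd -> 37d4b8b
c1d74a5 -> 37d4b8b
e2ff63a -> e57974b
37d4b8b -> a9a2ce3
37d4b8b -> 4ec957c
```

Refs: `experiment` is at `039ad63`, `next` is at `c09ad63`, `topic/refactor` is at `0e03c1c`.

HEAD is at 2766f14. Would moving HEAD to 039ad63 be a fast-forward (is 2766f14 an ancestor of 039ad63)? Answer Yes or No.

A fast-forward from 2766f14 to 039ad63 is possible iff 2766f14 is an ancestor of 039ad63.
Ancestors of 039ad63: {039ad63, 15cc0d9, 37d4b8b, 4ec957c, a9a2ce3, abe3756, c1d74a5, e9eccfd}.
2766f14 is not among them, so fast-forward is not possible.

No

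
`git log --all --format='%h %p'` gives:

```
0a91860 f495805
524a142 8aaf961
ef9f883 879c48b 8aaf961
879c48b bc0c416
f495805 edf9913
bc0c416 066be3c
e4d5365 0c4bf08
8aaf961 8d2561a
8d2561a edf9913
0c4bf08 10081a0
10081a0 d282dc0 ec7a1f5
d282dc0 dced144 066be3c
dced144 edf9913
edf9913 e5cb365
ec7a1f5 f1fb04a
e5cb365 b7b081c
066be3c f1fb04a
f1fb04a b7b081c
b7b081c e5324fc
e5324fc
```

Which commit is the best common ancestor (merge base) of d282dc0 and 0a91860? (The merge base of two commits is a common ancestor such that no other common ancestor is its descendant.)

edf9913

Ancestors of d282dc0: {066be3c, b7b081c, d282dc0, dced144, e5324fc, e5cb365, edf9913, f1fb04a}.
Ancestors of 0a91860: {0a91860, b7b081c, e5324fc, e5cb365, edf9913, f495805}.
Common ancestors: {b7b081c, e5324fc, e5cb365, edf9913}.
Among these, edf9913 is not an ancestor of any other common ancestor — it is the merge base.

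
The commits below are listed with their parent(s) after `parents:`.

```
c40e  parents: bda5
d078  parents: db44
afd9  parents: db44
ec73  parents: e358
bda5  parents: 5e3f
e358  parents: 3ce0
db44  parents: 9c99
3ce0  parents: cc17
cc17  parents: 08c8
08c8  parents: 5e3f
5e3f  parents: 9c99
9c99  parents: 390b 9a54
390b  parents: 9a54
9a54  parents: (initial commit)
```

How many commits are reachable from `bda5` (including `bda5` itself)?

5

Walking parent pointers from bda5: reachable set = {390b, 5e3f, 9a54, 9c99, bda5}.
That is 5 commits.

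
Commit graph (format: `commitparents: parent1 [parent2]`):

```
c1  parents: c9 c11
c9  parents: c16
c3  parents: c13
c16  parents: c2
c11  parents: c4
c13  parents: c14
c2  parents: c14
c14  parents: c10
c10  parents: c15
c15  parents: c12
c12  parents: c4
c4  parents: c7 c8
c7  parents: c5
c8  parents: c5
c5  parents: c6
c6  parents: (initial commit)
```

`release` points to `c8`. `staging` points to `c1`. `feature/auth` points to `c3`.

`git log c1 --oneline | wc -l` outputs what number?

14

Walking parent pointers from c1: reachable set = {c1, c10, c11, c12, c14, c15, c16, c2, c4, c5, c6, c7, c8, c9}.
That is 14 commits.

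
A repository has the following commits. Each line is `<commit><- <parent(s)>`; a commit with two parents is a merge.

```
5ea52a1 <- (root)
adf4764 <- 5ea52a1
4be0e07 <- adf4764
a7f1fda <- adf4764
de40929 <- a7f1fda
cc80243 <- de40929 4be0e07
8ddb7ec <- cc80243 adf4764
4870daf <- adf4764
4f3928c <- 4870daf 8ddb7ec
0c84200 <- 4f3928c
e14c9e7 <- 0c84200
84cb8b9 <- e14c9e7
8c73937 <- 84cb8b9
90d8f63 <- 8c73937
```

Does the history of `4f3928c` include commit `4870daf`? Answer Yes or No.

Yes

Ancestors of 4f3928c (commits reachable by following parents): {4870daf, 4be0e07, 4f3928c, 5ea52a1, 8ddb7ec, a7f1fda, adf4764, cc80243, de40929}.
4870daf is in that set, so it is an ancestor of 4f3928c.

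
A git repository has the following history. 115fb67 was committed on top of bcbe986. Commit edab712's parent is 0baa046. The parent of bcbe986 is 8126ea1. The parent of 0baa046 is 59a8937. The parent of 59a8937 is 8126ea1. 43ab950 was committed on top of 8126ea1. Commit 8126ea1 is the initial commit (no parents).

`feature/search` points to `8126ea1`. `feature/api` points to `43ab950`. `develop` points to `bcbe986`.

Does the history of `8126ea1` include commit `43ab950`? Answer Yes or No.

No

Ancestors of 8126ea1: {8126ea1}.
43ab950 is not in that set, so it is not an ancestor of 8126ea1.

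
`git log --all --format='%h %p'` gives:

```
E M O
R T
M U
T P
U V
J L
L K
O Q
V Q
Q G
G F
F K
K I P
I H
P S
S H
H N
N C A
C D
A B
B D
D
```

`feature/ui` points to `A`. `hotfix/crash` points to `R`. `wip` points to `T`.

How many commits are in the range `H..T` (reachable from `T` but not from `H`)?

Reachable from T: {A, B, C, D, H, N, P, S, T}.
Reachable from H: {A, B, C, D, H, N}.
In T's history but not H's: {P, S, T} — 3 commits.

3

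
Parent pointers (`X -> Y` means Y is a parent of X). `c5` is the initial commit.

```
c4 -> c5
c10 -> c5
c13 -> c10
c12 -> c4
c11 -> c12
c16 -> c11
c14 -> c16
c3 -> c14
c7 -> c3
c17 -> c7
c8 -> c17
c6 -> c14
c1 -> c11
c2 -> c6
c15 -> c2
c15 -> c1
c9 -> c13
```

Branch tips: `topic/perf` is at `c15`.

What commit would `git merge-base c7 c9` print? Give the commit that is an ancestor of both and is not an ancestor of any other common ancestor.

Ancestors of c7: {c11, c12, c14, c16, c3, c4, c5, c7}.
Ancestors of c9: {c10, c13, c5, c9}.
Common ancestors: {c5}.
The only common ancestor is c5, so it is the merge base.

c5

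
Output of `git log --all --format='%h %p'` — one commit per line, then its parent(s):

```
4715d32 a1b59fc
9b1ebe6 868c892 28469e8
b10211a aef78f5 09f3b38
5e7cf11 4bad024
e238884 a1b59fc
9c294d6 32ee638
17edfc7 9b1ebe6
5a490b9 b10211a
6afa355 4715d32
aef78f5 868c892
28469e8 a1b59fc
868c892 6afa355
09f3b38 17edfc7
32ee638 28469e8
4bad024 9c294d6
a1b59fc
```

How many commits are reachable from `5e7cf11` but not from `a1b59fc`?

Reachable from 5e7cf11: {28469e8, 32ee638, 4bad024, 5e7cf11, 9c294d6, a1b59fc}.
Reachable from a1b59fc: {a1b59fc}.
In 5e7cf11's history but not a1b59fc's: {28469e8, 32ee638, 4bad024, 5e7cf11, 9c294d6} — 5 commits.

5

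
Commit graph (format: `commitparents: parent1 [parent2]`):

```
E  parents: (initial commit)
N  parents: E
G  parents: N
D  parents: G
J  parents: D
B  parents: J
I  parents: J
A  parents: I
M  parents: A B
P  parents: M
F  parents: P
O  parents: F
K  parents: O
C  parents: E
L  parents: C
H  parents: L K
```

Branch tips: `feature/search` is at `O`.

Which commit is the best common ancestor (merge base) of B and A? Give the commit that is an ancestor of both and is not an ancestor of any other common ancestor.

Ancestors of B: {B, D, E, G, J, N}.
Ancestors of A: {A, D, E, G, I, J, N}.
Common ancestors: {D, E, G, J, N}.
Among these, J is not an ancestor of any other common ancestor — it is the merge base.

J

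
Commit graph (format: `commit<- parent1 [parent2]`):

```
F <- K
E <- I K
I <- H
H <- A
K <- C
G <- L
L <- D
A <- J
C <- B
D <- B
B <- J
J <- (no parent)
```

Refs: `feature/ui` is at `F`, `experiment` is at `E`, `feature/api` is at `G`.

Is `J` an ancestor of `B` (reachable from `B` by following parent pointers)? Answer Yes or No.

Ancestors of B (commits reachable by following parents): {B, J}.
J is in that set, so it is an ancestor of B.

Yes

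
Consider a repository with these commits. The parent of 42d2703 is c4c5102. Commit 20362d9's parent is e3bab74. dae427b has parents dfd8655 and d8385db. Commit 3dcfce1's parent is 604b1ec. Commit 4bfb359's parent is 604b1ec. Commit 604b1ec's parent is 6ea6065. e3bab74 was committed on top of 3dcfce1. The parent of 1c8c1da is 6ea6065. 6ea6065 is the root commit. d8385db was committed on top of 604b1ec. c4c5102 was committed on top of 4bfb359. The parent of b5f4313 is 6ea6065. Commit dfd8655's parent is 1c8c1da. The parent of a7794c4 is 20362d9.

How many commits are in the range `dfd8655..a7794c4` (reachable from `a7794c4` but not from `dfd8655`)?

Reachable from a7794c4: {20362d9, 3dcfce1, 604b1ec, 6ea6065, a7794c4, e3bab74}.
Reachable from dfd8655: {1c8c1da, 6ea6065, dfd8655}.
In a7794c4's history but not dfd8655's: {20362d9, 3dcfce1, 604b1ec, a7794c4, e3bab74} — 5 commits.

5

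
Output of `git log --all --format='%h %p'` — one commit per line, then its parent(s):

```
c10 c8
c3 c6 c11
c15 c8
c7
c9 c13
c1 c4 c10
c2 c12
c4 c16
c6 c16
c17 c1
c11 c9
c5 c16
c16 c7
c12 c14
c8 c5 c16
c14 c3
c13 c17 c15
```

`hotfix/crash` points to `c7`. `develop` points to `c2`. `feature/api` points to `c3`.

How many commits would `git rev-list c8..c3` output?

10

Reachable from c3: {c1, c10, c11, c13, c15, c16, c17, c3, c4, c5, c6, c7, c8, c9}.
Reachable from c8: {c16, c5, c7, c8}.
In c3's history but not c8's: {c1, c10, c11, c13, c15, c17, c3, c4, c6, c9} — 10 commits.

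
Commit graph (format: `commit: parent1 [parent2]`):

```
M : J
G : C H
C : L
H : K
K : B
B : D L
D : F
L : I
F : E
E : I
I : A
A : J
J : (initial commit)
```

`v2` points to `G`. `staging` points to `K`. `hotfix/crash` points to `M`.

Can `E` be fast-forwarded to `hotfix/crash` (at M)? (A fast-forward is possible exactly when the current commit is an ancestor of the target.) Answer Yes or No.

A fast-forward from E to M is possible iff E is an ancestor of M.
Ancestors of M: {J, M}.
E is not among them, so fast-forward is not possible.

No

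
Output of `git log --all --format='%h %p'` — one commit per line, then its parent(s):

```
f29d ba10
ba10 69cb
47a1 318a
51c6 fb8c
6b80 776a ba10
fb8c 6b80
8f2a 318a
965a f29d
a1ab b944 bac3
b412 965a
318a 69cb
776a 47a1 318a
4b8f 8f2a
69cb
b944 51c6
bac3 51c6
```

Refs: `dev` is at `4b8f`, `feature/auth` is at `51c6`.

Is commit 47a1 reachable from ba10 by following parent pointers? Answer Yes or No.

No

Ancestors of ba10: {69cb, ba10}.
47a1 is not in that set, so it is not an ancestor of ba10.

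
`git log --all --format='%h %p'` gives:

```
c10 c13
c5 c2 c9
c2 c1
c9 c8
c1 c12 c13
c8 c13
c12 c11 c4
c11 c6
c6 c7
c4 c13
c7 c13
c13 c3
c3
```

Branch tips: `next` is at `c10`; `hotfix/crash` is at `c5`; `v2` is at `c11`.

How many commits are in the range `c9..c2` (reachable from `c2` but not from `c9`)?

7

Reachable from c2: {c1, c11, c12, c13, c2, c3, c4, c6, c7}.
Reachable from c9: {c13, c3, c8, c9}.
In c2's history but not c9's: {c1, c11, c12, c2, c4, c6, c7} — 7 commits.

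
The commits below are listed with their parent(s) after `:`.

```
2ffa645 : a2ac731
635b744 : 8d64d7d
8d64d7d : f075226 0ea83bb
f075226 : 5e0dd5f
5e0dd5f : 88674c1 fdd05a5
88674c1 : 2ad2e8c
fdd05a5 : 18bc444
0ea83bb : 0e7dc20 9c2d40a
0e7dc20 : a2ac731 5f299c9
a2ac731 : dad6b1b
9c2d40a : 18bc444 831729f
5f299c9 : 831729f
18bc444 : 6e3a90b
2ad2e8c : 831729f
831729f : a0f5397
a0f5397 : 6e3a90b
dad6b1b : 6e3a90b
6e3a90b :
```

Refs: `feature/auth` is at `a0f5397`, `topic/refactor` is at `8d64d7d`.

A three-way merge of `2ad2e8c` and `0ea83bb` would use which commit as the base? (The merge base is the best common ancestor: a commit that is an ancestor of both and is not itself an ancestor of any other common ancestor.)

831729f

Ancestors of 2ad2e8c: {2ad2e8c, 6e3a90b, 831729f, a0f5397}.
Ancestors of 0ea83bb: {0e7dc20, 0ea83bb, 18bc444, 5f299c9, 6e3a90b, 831729f, 9c2d40a, a0f5397, a2ac731, dad6b1b}.
Common ancestors: {6e3a90b, 831729f, a0f5397}.
Among these, 831729f is not an ancestor of any other common ancestor — it is the merge base.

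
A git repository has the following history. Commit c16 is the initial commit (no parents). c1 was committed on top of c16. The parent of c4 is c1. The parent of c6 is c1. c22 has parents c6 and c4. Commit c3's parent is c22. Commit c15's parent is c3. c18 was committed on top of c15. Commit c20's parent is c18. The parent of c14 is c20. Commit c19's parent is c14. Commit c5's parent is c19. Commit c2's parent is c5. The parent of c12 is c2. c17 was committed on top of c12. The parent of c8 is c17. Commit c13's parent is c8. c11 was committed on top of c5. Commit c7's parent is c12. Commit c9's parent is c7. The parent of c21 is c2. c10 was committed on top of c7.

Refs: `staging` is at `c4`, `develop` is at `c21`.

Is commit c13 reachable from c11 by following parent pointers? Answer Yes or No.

No

Ancestors of c11: {c1, c11, c14, c15, c16, c18, c19, c20, c22, c3, c4, c5, c6}.
c13 is not in that set, so it is not an ancestor of c11.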